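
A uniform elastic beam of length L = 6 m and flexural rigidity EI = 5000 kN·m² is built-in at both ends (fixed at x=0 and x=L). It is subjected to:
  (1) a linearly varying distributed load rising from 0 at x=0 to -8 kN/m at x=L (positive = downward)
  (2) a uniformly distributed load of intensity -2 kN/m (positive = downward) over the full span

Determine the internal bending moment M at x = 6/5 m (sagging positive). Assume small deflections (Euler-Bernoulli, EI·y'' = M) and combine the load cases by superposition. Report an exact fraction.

Load 1 — triangular load w₀=-8 kN/m (0→w₀ over full span):
  M_1 = 3w₀Lx/20 - w₀L²/30 - w₀x³/(6L) = 3·(-8)·6·(6/5)/20 - (-8)·6²/30 - (-8)·(6/5)³/(6·6) = 168/125 kN·m
Load 2 — uniform load w=-2 kN/m over full span:
  M_2 = wLx/2 - wL²/12 - wx²/2 = (-2)·6·(6/5)/2 - (-2)·6²/12 - (-2)·(6/5)²/2 = 6/25 kN·m
Superposition: M = Σ M_i = 198/125 kN·m ≈ 1.584000 kN·m

M(6/5) = 198/125 kN·m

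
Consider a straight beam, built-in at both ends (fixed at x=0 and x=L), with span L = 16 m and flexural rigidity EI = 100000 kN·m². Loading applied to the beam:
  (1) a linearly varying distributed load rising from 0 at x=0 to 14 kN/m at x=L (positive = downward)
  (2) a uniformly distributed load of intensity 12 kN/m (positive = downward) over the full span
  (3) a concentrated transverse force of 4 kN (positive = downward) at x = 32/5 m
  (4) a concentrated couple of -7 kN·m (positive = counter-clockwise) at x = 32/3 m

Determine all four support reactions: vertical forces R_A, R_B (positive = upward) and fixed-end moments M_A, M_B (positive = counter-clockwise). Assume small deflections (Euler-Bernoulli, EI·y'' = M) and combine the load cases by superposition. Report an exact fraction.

R_A = 197413/1500 kN, M_A = 143381/375 kN·m, R_B = 264587/1500 kN, M_B = -55168/125 kN·m

Load 1 — triangular load w₀=14 kN/m (0→w₀ over full span):
  R_A = 3w₀L/20 = 3·14·16/20 = 168/5 kN
  M_A = w₀L²/30 = 14·16²/30 = 1792/15 kN·m
  R_B = 7w₀L/20 = 7·14·16/20 = 392/5 kN
  M_B = -w₀L²/20 = -14·16²/20 = -896/5 kN·m
Load 2 — uniform load w=12 kN/m over full span:
  R_A = wL/2 = 12·16/2 = 96 kN
  M_A = wL²/12 = 12·16²/12 = 256 kN·m
  R_B = wL/2 = 12·16/2 = 96 kN
  M_B = -wL²/12 = -12·16²/12 = -256 kN·m
Load 3 — point force P=4 kN at a=32/5 m (b=L-a=48/5):
  R_A = Pb²(3a+b)/L³ = 4·(48/5)²·(3·(32/5)+(48/5))/16³ = 324/125 kN
  M_A = Pab²/L² = 4·(32/5)·(48/5)²/16² = 1152/125 kN·m
  R_B = Pa²(a+3b)/L³ = 4·(32/5)²·((32/5)+3·(48/5))/16³ = 176/125 kN
  M_B = -Pa²b/L² = -4·(32/5)²·(48/5)/16² = -768/125 kN·m
Load 4 — applied couple M₀=-7 kN·m at a=32/3 m (b=L-a=16/3):
  R_A = 6M₀ab/L³ = 6·(-7)·(32/3)·(16/3)/16³ = -7/12 kN
  M_A = M₀b(2a-b)/L² = (-7)·(16/3)·(2·(32/3)-(16/3))/16² = -7/3 kN·m
  R_B = -6M₀ab/L³ = -6·(-7)·(32/3)·(16/3)/16³ = 7/12 kN
  M_B = M₀a(2b-a)/L² = (-7)·(32/3)·(2·(16/3)-(32/3))/16² = 0 kN·m
Superposition: R_A = 197413/1500 kN, M_A = 143381/375 kN·m, R_B = 264587/1500 kN, M_B = -55168/125 kN·m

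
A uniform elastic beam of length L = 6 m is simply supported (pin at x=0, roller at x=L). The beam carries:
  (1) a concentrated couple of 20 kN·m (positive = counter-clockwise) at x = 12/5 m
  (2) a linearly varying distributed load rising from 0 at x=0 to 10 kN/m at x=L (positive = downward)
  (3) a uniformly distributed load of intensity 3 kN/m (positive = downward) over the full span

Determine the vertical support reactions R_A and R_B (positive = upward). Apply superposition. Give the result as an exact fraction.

Load 1 — applied couple M₀=20 kN·m at a=12/5 m (b=L-a=18/5):
  R_A = M₀/L = 20/6 = 10/3 kN
  R_B = -M₀/L = -20/6 = -10/3 kN
Load 2 — triangular load w₀=10 kN/m (0→w₀ over full span):
  R_A = w₀L/6 = 10·6/6 = 10 kN
  R_B = w₀L/3 = 10·6/3 = 20 kN
Load 3 — uniform load w=3 kN/m over full span:
  R_A = wL/2 = 3·6/2 = 9 kN
  R_B = wL/2 = 3·6/2 = 9 kN
Superposition: R_A = 67/3 kN, R_B = 77/3 kN

R_A = 67/3 kN, R_B = 77/3 kN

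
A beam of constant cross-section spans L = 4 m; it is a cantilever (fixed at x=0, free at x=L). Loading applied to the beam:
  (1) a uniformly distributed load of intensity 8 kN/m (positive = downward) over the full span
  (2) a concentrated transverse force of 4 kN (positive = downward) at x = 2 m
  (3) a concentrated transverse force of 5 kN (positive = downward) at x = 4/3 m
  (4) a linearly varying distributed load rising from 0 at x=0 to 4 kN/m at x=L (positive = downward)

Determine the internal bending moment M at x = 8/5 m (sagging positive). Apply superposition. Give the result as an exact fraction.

Load 1 — uniform load w=8 kN/m over full span:
  M_1 = -w(L-x)²/2 = -8·(4-(8/5))²/2 = -576/25 kN·m
Load 2 — point force P=4 kN at a=2 m (b=L-a=2):
  M_2 = -P(a-x)  [x≤a] = -4·(2-(8/5)) = -8/5 kN·m
Load 3 — point force P=5 kN at a=4/3 m (b=L-a=8/3):
  M_3 = 0  [x>a] = 0 kN·m
Load 4 — triangular load w₀=4 kN/m (0→w₀ over full span):
  M_4 = w₀Lx/2 - w₀L²/3 - w₀x³/(6L) = 4·4·(8/5)/2 - 4·4²/3 - 4·(8/5)³/(6·4) = -1152/125 kN·m
Superposition: M = Σ M_i = -4232/125 kN·m ≈ -33.856000 kN·m

M(8/5) = -4232/125 kN·m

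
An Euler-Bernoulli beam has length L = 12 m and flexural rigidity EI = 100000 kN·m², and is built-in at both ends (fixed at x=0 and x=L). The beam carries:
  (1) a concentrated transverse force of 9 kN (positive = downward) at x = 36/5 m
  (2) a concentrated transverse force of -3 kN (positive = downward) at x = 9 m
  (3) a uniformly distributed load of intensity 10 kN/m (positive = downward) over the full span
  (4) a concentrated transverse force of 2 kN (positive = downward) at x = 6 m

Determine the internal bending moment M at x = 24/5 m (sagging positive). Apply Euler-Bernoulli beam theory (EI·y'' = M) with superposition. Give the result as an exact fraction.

Load 1 — point force P=9 kN at a=36/5 m (b=L-a=24/5):
  M_1 = Pb²(3a+b)x/L³ - Pab²/L²  [x≤a] = 9·(24/5)²·(3·(36/5)+(24/5))·(24/5)/12³ - 9·(36/5)·(24/5)²/12² = 3024/625 kN·m
Load 2 — point force P=-3 kN at a=9 m (b=L-a=3):
  M_2 = Pb²(3a+b)x/L³ - Pab²/L²  [x≤a] = (-3)·3²·(3·9+3)·(24/5)/12³ - (-3)·9·3²/12² = -9/16 kN·m
Load 3 — uniform load w=10 kN/m over full span:
  M_3 = wLx/2 - wL²/12 - wx²/2 = 10·12·(24/5)/2 - 10·12²/12 - 10·(24/5)²/2 = 264/5 kN·m
Load 4 — point force P=2 kN at a=6 m (b=L-a=6):
  M_4 = Pb²(3a+b)x/L³ - Pab²/L²  [x≤a] = 2·6²·(3·6+6)·(24/5)/12³ - 2·6·6²/12² = 9/5 kN·m
Superposition: M = Σ M_i = 588759/10000 kN·m ≈ 58.875900 kN·m

M(24/5) = 588759/10000 kN·m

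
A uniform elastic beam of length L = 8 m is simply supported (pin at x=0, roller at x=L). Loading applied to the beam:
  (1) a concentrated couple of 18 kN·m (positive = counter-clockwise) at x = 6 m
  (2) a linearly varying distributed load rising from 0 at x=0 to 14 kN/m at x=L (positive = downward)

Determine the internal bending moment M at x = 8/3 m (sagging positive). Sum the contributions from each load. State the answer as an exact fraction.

Load 1 — applied couple M₀=18 kN·m at a=6 m (b=L-a=2):
  M_1 = M₀x/L  [x≤a] = 18·(8/3)/8 = 6 kN·m
Load 2 — triangular load w₀=14 kN/m (0→w₀ over full span):
  M_2 = w₀Lx/6 - w₀x³/(6L) = 14·8·(8/3)/6 - 14·(8/3)³/(6·8) = 3584/81 kN·m
Superposition: M = Σ M_i = 4070/81 kN·m ≈ 50.246914 kN·m

M(8/3) = 4070/81 kN·m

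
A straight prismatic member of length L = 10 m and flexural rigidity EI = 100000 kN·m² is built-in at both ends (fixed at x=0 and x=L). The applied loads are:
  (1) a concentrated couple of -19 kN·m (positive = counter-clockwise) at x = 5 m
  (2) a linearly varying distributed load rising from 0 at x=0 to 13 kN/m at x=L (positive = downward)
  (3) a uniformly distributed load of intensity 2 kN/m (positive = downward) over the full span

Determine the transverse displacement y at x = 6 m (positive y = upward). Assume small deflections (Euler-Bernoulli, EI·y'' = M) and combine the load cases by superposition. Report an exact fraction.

Load 1 — applied couple M₀=-19 kN·m at a=5 m (b=L-a=5):
  y_1 = (R_Ax³/6 - M_Ax²/2 - M₀(x-a)²/2)/EI  [x>a] with R_A=-57/20, M_A=-19/4 = ((-57/20)·6³/6 - (-19/4)·6²/2 - (-19)·(6-5)²/2)/100000 = -19/250000 m
Load 2 — triangular load w₀=13 kN/m (0→w₀ over full span):
  y_2 = -w₀x²(L-x)²(x+2L)/(120LEI) = -13·6²·(10-6)²·(6+2·10)/(120·10·100000) = -507/312500 m
Load 3 — uniform load w=2 kN/m over full span:
  y_3 = -wx²(L-x)²/(24EI) = -2·6²·(10-6)²/(24·100000) = -3/6250 m
Superposition: y = Σ y_i = -2723/1250000 m ≈ -0.002178 m

y(6) = -2723/1250000 m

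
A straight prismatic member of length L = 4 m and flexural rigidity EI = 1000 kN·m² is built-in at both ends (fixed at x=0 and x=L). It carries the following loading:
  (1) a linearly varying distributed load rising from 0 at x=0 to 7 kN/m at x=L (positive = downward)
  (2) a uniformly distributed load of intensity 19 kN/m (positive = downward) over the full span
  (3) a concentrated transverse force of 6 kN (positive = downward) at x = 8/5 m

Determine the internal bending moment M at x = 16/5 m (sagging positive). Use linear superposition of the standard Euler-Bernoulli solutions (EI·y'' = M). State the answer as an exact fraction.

Load 1 — triangular load w₀=7 kN/m (0→w₀ over full span):
  M_1 = 3w₀Lx/20 - w₀L²/30 - w₀x³/(6L) = 3·7·4·(16/5)/20 - 7·4²/30 - 7·(16/5)³/(6·4) = 56/375 kN·m
Load 2 — uniform load w=19 kN/m over full span:
  M_2 = wLx/2 - wL²/12 - wx²/2 = 19·4·(16/5)/2 - 19·4²/12 - 19·(16/5)²/2 = -76/75 kN·m
Load 3 — point force P=6 kN at a=8/5 m (b=L-a=12/5):
  M_3 = Pa²(a+3b)(L-x)/L³ - Pa²b/L²  [x>a] = 6·(8/5)²·((8/5)+3·(12/5))·(4-(16/5))/4³ - 6·(8/5)²·(12/5)/4² = -384/625 kN·m
Superposition: M = Σ M_i = -924/625 kN·m ≈ -1.478400 kN·m

M(16/5) = -924/625 kN·m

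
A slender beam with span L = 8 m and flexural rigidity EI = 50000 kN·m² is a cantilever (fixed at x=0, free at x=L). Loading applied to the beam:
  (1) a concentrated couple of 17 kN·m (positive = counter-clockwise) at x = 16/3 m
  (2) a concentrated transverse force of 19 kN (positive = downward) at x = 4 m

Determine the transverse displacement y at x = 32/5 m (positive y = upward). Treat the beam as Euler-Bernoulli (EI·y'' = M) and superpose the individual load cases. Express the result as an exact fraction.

Load 1 — applied couple M₀=17 kN·m at a=16/3 m (b=L-a=8/3):
  y_1 = M₀a(2x-a)/(2EI)  [x>a] = 17·(16/3)·(2·(32/5)-(16/3))/(2·50000) = 952/140625 m
Load 2 — point force P=19 kN at a=4 m (b=L-a=4):
  y_2 = -Pa²(3x-a)/(6EI)  [x>a] = -19·4²·(3·(32/5)-4)/(6·50000) = -722/46875 m
Superposition: y = Σ y_i = -1214/140625 m ≈ -0.008633 m

y(32/5) = -1214/140625 m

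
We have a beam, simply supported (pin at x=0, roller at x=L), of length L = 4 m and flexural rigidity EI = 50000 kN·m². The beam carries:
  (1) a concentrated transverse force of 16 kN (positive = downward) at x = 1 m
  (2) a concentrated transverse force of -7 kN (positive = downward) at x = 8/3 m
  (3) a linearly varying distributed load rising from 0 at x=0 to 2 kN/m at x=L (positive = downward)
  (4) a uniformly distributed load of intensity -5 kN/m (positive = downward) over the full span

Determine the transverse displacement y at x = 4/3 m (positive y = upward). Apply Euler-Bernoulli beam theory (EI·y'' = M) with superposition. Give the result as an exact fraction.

Load 1 — point force P=16 kN at a=1 m (b=L-a=3):
  y_1 = -Pa(L-x)(2Lx-a²-x²)/(6LEI)  [x>a] = -16·1·(4-(4/3))·(2·4·(4/3)-1²-(4/3)²)/(6·4·50000) = -71/253125 m
Load 2 — point force P=-7 kN at a=8/3 m (b=L-a=4/3):
  y_2 = -Pbx(L²-b²-x²)/(6LEI)  [x≤a] = -(-7)·(4/3)·(4/3)·(4²-(4/3)²-(4/3)²)/(6·4·50000) = 98/759375 m
Load 3 — triangular load w₀=2 kN/m (0→w₀ over full span):
  y_3 = -w₀x(7L⁴-10L²x²+3x⁴)/(360LEI) = -2·(4/3)·(7·4⁴-10·4²·(4/3)²+3·(4/3)⁴)/(360·4·50000) = -128/2278125 m
Load 4 — uniform load w=-5 kN/m over full span:
  y_4 = -wx(L³-2Lx²+x³)/(24EI) = -(-5)·(4/3)·(4³-2·4·(4/3)²+(4/3)³)/(24·50000) = 44/151875 m
Superposition: y = Σ y_i = 187/2278125 m ≈ 0.000082 m

y(4/3) = 187/2278125 m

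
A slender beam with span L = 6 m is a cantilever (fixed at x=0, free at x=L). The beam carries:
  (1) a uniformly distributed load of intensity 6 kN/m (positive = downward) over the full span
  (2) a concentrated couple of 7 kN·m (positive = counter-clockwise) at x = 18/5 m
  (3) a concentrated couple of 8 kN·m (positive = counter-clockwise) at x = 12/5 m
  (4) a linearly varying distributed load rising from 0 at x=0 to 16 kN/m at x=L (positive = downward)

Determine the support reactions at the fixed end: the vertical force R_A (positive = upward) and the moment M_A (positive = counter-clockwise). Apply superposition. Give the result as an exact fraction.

Load 1 — uniform load w=6 kN/m over full span:
  R_A = wL = 6·6 = 36 kN
  M_A = wL²/2 = 6·6²/2 = 108 kN·m
Load 2 — applied couple M₀=7 kN·m at a=18/5 m (b=L-a=12/5):
  R_A = 0 kN
  M_A = -M₀ = -7 kN·m
Load 3 — applied couple M₀=8 kN·m at a=12/5 m (b=L-a=18/5):
  R_A = 0 kN
  M_A = -M₀ = -8 kN·m
Load 4 — triangular load w₀=16 kN/m (0→w₀ over full span):
  R_A = w₀L/2 = 16·6/2 = 48 kN
  M_A = w₀L²/3 = 16·6²/3 = 192 kN·m
Superposition: R_A = 84 kN, M_A = 285 kN·m

R_A = 84 kN, M_A = 285 kN·m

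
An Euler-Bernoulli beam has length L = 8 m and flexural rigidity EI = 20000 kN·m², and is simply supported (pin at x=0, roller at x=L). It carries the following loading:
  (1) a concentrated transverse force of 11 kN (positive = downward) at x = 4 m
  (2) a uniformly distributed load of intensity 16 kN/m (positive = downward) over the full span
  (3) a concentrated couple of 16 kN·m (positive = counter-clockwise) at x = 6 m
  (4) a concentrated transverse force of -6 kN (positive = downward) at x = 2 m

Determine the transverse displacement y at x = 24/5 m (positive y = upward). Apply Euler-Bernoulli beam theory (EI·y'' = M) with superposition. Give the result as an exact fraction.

y(24/5) = -108977/2343750 m

Load 1 — point force P=11 kN at a=4 m (b=L-a=4):
  y_1 = -Pa(L-x)(2Lx-a²-x²)/(6LEI)  [x>a] = -11·4·(8-(24/5))·(2·8·(24/5)-4²-(24/5)²)/(6·8·20000) = -1298/234375 m
Load 2 — uniform load w=16 kN/m over full span:
  y_2 = -wx(L³-2Lx²+x³)/(24EI) = -16·(24/5)·(8³-2·8·(24/5)²+(24/5)³)/(24·20000) = -15872/390625 m
Load 3 — applied couple M₀=16 kN·m at a=6 m (b=L-a=2):
  y_3 = (M₀x³/(6L)+C₁x)/EI  [x≤a] with C₁=M₀(3b²-L²)/(6L)=-52/3 = (16·(24/5)³/(6·8)+(-52/3)·(24/5))/20000 = -181/78125 m
Load 4 — point force P=-6 kN at a=2 m (b=L-a=6):
  y_4 = -Pa(L-x)(2Lx-a²-x²)/(6LEI)  [x>a] = -(-6)·2·(8-(24/5))·(2·8·(24/5)-2²-(24/5)²)/(6·8·20000) = 311/156250 m
Superposition: y = Σ y_i = -108977/2343750 m ≈ -0.046497 m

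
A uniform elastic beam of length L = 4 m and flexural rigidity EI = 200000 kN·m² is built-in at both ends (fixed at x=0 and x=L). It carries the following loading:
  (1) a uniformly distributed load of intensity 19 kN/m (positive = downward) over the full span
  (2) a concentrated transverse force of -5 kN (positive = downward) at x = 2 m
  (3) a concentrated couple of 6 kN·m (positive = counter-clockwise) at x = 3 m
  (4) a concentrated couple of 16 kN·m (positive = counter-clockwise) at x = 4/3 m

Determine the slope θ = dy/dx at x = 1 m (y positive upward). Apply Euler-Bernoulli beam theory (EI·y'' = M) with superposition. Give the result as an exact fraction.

Load 1 — uniform load w=19 kN/m over full span:
  θ_1 = -wx(L-x)(L-2x)/(12EI) = -19·1·(4-1)·(4-2·1)/(12·200000) = -19/400000 rad
Load 2 — point force P=-5 kN at a=2 m (b=L-a=2):
  θ_2 = -Pb²x(2aL-(3a+b)x)/(2L³EI)  [x≤a] = -(-5)·2²·1·(2·2·4-(3·2+2)·1)/(2·4³·200000) = 1/160000 rad
Load 3 — applied couple M₀=6 kN·m at a=3 m (b=L-a=1):
  θ_3 = (R_Ax²/2 - M_Ax)/EI  [x≤a] with R_A=27/16, M_A=15/8 = ((27/16)·1²/2 - (15/8)·1)/200000 = -33/6400000 rad
Load 4 — applied couple M₀=16 kN·m at a=4/3 m (b=L-a=8/3):
  θ_4 = (R_Ax²/2 - M_Ax)/EI  [x≤a] with R_A=16/3, M_A=0 = ((16/3)·1²/2 - 0·1)/200000 = 1/75000 rad
Superposition: θ = Σ θ_i = -127/3840000 rad ≈ -0.000033 rad

θ(1) = -127/3840000 rad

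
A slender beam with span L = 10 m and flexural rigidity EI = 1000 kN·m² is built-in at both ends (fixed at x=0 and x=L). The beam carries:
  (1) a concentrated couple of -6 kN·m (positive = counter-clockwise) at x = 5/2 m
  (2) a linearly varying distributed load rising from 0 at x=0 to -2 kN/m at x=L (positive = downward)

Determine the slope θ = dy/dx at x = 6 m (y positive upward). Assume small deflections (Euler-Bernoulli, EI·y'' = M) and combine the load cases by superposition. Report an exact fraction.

Load 1 — applied couple M₀=-6 kN·m at a=5/2 m (b=L-a=15/2):
  θ_1 = (R_Ax²/2 - M_Ax - M₀(x-a))/EI  [x>a] with R_A=-27/40, M_A=9/8 = ((-27/40)·6²/2 - (9/8)·6 - (-6)·(6-(5/2)))/1000 = 21/10000 rad
Load 2 — triangular load w₀=-2 kN/m (0→w₀ over full span):
  θ_2 = -w₀(2x(L-x)(L-2x)(x+2L)+x²(L-x)²)/(120LEI) = -(-2)·(2·6·(10-6)·(10-2·6)·(6+2·10)+6²·(10-6)²)/(120·10·1000) = -2/625 rad
Superposition: θ = Σ θ_i = -11/10000 rad ≈ -0.001100 rad

θ(6) = -11/10000 rad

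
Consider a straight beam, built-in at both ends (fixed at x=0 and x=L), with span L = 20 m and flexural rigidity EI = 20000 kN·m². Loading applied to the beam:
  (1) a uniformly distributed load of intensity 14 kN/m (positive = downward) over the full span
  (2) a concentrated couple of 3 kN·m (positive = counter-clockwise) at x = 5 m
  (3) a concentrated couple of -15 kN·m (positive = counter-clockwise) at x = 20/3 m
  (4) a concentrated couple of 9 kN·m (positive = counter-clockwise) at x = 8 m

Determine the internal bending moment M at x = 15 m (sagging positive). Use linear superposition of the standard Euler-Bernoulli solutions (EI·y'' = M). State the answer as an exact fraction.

M(15) = 139361/2400 kN·m

Load 1 — uniform load w=14 kN/m over full span:
  M_1 = wLx/2 - wL²/12 - wx²/2 = 14·20·15/2 - 14·20²/12 - 14·15²/2 = 175/3 kN·m
Load 2 — applied couple M₀=3 kN·m at a=5 m (b=L-a=15):
  M_2 = R_Ax - M_A - M₀  [x>a] with R_A=27/160, M_A=-9/16 = (27/160)·15 - (-9/16) - 3 = 3/32 kN·m
Load 3 — applied couple M₀=-15 kN·m at a=20/3 m (b=L-a=40/3):
  M_3 = R_Ax - M_A - M₀  [x>a] with R_A=-1, M_A=0 = (-1)·15 - 0 - (-15) = 0 kN·m
Load 4 — applied couple M₀=9 kN·m at a=8 m (b=L-a=12):
  M_4 = R_Ax - M_A - M₀  [x>a] with R_A=81/125, M_A=27/25 = (81/125)·15 - (27/25) - 9 = -9/25 kN·m
Superposition: M = Σ M_i = 139361/2400 kN·m ≈ 58.067083 kN·m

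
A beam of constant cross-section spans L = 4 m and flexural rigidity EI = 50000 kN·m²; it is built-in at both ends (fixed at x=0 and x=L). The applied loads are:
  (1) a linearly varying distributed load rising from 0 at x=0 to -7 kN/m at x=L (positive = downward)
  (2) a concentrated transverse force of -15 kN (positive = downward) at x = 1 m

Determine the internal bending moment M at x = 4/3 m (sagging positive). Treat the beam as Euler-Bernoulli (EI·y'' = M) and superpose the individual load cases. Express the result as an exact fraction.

M(4/3) = -29891/6480 kN·m

Load 1 — triangular load w₀=-7 kN/m (0→w₀ over full span):
  M_1 = 3w₀Lx/20 - w₀L²/30 - w₀x³/(6L) = 3·(-7)·4·(4/3)/20 - (-7)·4²/30 - (-7)·(4/3)³/(6·4) = -476/405 kN·m
Load 2 — point force P=-15 kN at a=1 m (b=L-a=3):
  M_2 = Pa²(a+3b)(L-x)/L³ - Pa²b/L²  [x>a] = (-15)·1²·(1+3·3)·(4-(4/3))/4³ - (-15)·1²·3/4² = -55/16 kN·m
Superposition: M = Σ M_i = -29891/6480 kN·m ≈ -4.612809 kN·m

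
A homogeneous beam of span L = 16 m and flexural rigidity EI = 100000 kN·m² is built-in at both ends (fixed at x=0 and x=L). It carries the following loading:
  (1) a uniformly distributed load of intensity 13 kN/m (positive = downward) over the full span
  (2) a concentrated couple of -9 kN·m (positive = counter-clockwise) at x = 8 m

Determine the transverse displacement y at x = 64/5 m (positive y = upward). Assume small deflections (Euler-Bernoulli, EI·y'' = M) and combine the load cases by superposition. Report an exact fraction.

y(64/5) = -53653/5859375 m

Load 1 — uniform load w=13 kN/m over full span:
  y_1 = -wx²(L-x)²/(24EI) = -13·(64/5)²·(16-(64/5))²/(24·100000) = -53248/5859375 m
Load 2 — applied couple M₀=-9 kN·m at a=8 m (b=L-a=8):
  y_2 = (R_Ax³/6 - M_Ax²/2 - M₀(x-a)²/2)/EI  [x>a] with R_A=-27/32, M_A=-9/4 = ((-27/32)·(64/5)³/6 - (-9/4)·(64/5)²/2 - (-9)·((64/5)-8)²/2)/100000 = -27/390625 m
Superposition: y = Σ y_i = -53653/5859375 m ≈ -0.009157 m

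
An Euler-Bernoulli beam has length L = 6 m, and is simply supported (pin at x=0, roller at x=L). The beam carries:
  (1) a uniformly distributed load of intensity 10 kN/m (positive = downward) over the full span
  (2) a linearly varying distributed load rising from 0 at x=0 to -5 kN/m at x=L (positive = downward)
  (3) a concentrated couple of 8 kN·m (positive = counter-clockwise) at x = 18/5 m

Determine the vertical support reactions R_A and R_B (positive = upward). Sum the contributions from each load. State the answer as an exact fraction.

Load 1 — uniform load w=10 kN/m over full span:
  R_A = wL/2 = 10·6/2 = 30 kN
  R_B = wL/2 = 10·6/2 = 30 kN
Load 2 — triangular load w₀=-5 kN/m (0→w₀ over full span):
  R_A = w₀L/6 = (-5)·6/6 = -5 kN
  R_B = w₀L/3 = (-5)·6/3 = -10 kN
Load 3 — applied couple M₀=8 kN·m at a=18/5 m (b=L-a=12/5):
  R_A = M₀/L = 8/6 = 4/3 kN
  R_B = -M₀/L = -8/6 = -4/3 kN
Superposition: R_A = 79/3 kN, R_B = 56/3 kN

R_A = 79/3 kN, R_B = 56/3 kN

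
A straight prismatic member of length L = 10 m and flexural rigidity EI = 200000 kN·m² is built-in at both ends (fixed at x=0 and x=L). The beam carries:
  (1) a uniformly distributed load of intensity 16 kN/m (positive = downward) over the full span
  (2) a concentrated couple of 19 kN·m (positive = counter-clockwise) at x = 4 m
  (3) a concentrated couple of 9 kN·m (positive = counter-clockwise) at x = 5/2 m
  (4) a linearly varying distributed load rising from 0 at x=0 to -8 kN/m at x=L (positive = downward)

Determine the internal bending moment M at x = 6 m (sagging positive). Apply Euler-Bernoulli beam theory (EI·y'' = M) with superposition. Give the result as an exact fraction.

M(6) = 216191/6000 kN·m

Load 1 — uniform load w=16 kN/m over full span:
  M_1 = wLx/2 - wL²/12 - wx²/2 = 16·10·6/2 - 16·10²/12 - 16·6²/2 = 176/3 kN·m
Load 2 — applied couple M₀=19 kN·m at a=4 m (b=L-a=6):
  M_2 = R_Ax - M_A - M₀  [x>a] with R_A=342/125, M_A=57/25 = (342/125)·6 - (57/25) - 19 = -608/125 kN·m
Load 3 — applied couple M₀=9 kN·m at a=5/2 m (b=L-a=15/2):
  M_3 = R_Ax - M_A - M₀  [x>a] with R_A=81/80, M_A=-27/16 = (81/80)·6 - (-27/16) - 9 = -99/80 kN·m
Load 4 — triangular load w₀=-8 kN/m (0→w₀ over full span):
  M_4 = 3w₀Lx/20 - w₀L²/30 - w₀x³/(6L) = 3·(-8)·10·6/20 - (-8)·10²/30 - (-8)·6³/(6·10) = -248/15 kN·m
Superposition: M = Σ M_i = 216191/6000 kN·m ≈ 36.031833 kN·m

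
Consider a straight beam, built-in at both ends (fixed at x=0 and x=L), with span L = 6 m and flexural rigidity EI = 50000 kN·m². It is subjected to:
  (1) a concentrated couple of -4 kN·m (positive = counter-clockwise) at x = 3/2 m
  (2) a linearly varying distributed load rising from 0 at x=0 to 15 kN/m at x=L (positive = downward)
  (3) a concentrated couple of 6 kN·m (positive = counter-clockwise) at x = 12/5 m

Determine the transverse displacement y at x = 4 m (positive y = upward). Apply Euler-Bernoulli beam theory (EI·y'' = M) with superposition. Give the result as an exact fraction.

Load 1 — applied couple M₀=-4 kN·m at a=3/2 m (b=L-a=9/2):
  y_1 = (R_Ax³/6 - M_Ax²/2 - M₀(x-a)²/2)/EI  [x>a] with R_A=-3/4, M_A=3/4 = ((-3/4)·4³/6 - (3/4)·4²/2 - (-4)·(4-(3/2))²/2)/50000 = -3/100000 m
Load 2 — triangular load w₀=15 kN/m (0→w₀ over full span):
  y_2 = -w₀x²(L-x)²(x+2L)/(120LEI) = -15·4²·(6-4)²·(4+2·6)/(120·6·50000) = -4/9375 m
Load 3 — applied couple M₀=6 kN·m at a=12/5 m (b=L-a=18/5):
  y_3 = (R_Ax³/6 - M_Ax²/2 - M₀(x-a)²/2)/EI  [x>a] with R_A=36/25, M_A=18/25 = ((36/25)·4³/6 - (18/25)·4²/2 - 6·(4-(12/5))²/2)/50000 = 3/78125 m
Superposition: y = Σ y_i = -3137/7500000 m ≈ -0.000418 m

y(4) = -3137/7500000 m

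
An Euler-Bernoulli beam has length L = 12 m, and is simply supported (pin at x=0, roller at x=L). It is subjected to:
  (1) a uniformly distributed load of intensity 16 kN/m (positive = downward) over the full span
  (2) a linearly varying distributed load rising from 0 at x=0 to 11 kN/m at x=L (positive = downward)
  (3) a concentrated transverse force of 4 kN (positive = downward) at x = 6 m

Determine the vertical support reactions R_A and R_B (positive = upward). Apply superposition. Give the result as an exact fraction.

R_A = 120 kN, R_B = 142 kN

Load 1 — uniform load w=16 kN/m over full span:
  R_A = wL/2 = 16·12/2 = 96 kN
  R_B = wL/2 = 16·12/2 = 96 kN
Load 2 — triangular load w₀=11 kN/m (0→w₀ over full span):
  R_A = w₀L/6 = 11·12/6 = 22 kN
  R_B = w₀L/3 = 11·12/3 = 44 kN
Load 3 — point force P=4 kN at a=6 m (b=L-a=6):
  R_A = Pb/L = 4·6/12 = 2 kN
  R_B = Pa/L = 4·6/12 = 2 kN
Superposition: R_A = 120 kN, R_B = 142 kN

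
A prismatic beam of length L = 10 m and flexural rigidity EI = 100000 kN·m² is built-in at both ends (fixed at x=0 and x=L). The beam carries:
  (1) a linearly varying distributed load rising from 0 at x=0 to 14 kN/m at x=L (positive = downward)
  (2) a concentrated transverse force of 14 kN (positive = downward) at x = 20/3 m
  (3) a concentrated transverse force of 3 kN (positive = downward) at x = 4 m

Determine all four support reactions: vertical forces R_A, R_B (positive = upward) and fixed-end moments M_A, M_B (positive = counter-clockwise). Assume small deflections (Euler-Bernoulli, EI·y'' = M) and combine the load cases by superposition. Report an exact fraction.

R_A = 89686/3375 kN, M_A = 41416/675 kN·m, R_B = 203939/3375 kN, M_B = -63194/675 kN·m

Load 1 — triangular load w₀=14 kN/m (0→w₀ over full span):
  R_A = 3w₀L/20 = 3·14·10/20 = 21 kN
  M_A = w₀L²/30 = 14·10²/30 = 140/3 kN·m
  R_B = 7w₀L/20 = 7·14·10/20 = 49 kN
  M_B = -w₀L²/20 = -14·10²/20 = -70 kN·m
Load 2 — point force P=14 kN at a=20/3 m (b=L-a=10/3):
  R_A = Pb²(3a+b)/L³ = 14·(10/3)²·(3·(20/3)+(10/3))/10³ = 98/27 kN
  M_A = Pab²/L² = 14·(20/3)·(10/3)²/10² = 280/27 kN·m
  R_B = Pa²(a+3b)/L³ = 14·(20/3)²·((20/3)+3·(10/3))/10³ = 280/27 kN
  M_B = -Pa²b/L² = -14·(20/3)²·(10/3)/10² = -560/27 kN·m
Load 3 — point force P=3 kN at a=4 m (b=L-a=6):
  R_A = Pb²(3a+b)/L³ = 3·6²·(3·4+6)/10³ = 243/125 kN
  M_A = Pab²/L² = 3·4·6²/10² = 108/25 kN·m
  R_B = Pa²(a+3b)/L³ = 3·4²·(4+3·6)/10³ = 132/125 kN
  M_B = -Pa²b/L² = -3·4²·6/10² = -72/25 kN·m
Superposition: R_A = 89686/3375 kN, M_A = 41416/675 kN·m, R_B = 203939/3375 kN, M_B = -63194/675 kN·m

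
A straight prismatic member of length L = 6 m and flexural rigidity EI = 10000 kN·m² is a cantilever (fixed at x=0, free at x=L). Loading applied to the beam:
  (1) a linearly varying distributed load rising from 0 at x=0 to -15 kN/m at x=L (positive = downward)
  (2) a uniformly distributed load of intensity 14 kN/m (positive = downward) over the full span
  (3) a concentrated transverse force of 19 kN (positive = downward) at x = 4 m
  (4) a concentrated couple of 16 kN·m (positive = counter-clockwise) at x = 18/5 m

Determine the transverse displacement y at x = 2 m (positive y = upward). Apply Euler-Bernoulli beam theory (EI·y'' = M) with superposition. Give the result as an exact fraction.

Load 1 — triangular load w₀=-15 kN/m (0→w₀ over full span):
  y_1 = (w₀Lx³/12-w₀L²x²/6-w₀x⁵/(120L))/EI = ((-15)·6·2³/12-(-15)·6²·2²/6-(-15)·2⁵/(120·6))/10000 = 451/15000 m
Load 2 — uniform load w=14 kN/m over full span:
  y_2 = -wx²(x²-4Lx+6L²)/(24EI) = -14·2²·(2²-4·6·2+6·6²)/(24·10000) = -301/7500 m
Load 3 — point force P=19 kN at a=4 m (b=L-a=2):
  y_3 = -Px²(3a-x)/(6EI)  [x≤a] = -19·2²·(3·4-2)/(6·10000) = -19/1500 m
Load 4 — applied couple M₀=16 kN·m at a=18/5 m (b=L-a=12/5):
  y_4 = M₀x²/(2EI)  [x≤a] = 16·2²/(2·10000) = 2/625 m
Superposition: y = Σ y_i = -293/15000 m ≈ -0.019533 m

y(2) = -293/15000 m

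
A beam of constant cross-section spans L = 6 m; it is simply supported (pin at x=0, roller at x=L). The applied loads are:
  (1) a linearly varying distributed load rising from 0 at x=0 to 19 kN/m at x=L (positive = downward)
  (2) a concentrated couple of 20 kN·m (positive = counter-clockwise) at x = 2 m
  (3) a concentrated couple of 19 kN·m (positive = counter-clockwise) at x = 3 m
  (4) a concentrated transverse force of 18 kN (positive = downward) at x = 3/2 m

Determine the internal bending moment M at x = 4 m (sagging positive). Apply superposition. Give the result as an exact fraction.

Load 1 — triangular load w₀=19 kN/m (0→w₀ over full span):
  M_1 = w₀Lx/6 - w₀x³/(6L) = 19·6·4/6 - 19·4³/(6·6) = 380/9 kN·m
Load 2 — applied couple M₀=20 kN·m at a=2 m (b=L-a=4):
  M_2 = M₀x/L - M₀  [x>a] = 20·4/6 - 20 = -20/3 kN·m
Load 3 — applied couple M₀=19 kN·m at a=3 m (b=L-a=3):
  M_3 = M₀x/L - M₀  [x>a] = 19·4/6 - 19 = -19/3 kN·m
Load 4 — point force P=18 kN at a=3/2 m (b=L-a=9/2):
  M_4 = Pa(L-x)/L  [x>a] = 18·(3/2)·(6-4)/6 = 9 kN·m
Superposition: M = Σ M_i = 344/9 kN·m ≈ 38.222222 kN·m

M(4) = 344/9 kN·m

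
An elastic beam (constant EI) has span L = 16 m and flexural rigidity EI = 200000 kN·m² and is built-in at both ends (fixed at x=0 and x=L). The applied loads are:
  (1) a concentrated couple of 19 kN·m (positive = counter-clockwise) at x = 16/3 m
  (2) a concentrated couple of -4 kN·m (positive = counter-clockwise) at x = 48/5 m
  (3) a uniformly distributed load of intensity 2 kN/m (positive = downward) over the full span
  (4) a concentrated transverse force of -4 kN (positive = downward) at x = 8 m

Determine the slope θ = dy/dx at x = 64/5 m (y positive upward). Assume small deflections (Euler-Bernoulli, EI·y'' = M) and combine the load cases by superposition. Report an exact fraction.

θ(64/5) = 1473/7812500 rad

Load 1 — applied couple M₀=19 kN·m at a=16/3 m (b=L-a=32/3):
  θ_1 = (R_Ax²/2 - M_Ax - M₀(x-a))/EI  [x>a] with R_A=19/12, M_A=0 = ((19/12)·(64/5)²/2 - 0·(64/5) - 19·((64/5)-(16/3)))/200000 = -19/312500 rad
Load 2 — applied couple M₀=-4 kN·m at a=48/5 m (b=L-a=32/5):
  θ_2 = (R_Ax²/2 - M_Ax - M₀(x-a))/EI  [x>a] with R_A=-9/25, M_A=-32/25 = ((-9/25)·(64/5)²/2 - (-32/25)·(64/5) - (-4)·((64/5)-(48/5)))/200000 = -3/1953125 rad
Load 3 — uniform load w=2 kN/m over full span:
  θ_3 = -wx(L-x)(L-2x)/(12EI) = -2·(64/5)·(16-(64/5))·(16-2·(64/5))/(12·200000) = 128/390625 rad
Load 4 — point force P=-4 kN at a=8 m (b=L-a=8):
  θ_4 = Pa²(L-x)(2bL-(3b+a)(L-x))/(2L³EI)  [x>a] = (-4)·8²·(16-(64/5))·(2·8·16-(3·8+8)·(16-(64/5)))/(2·16³·200000) = -6/78125 rad
Superposition: θ = Σ θ_i = 1473/7812500 rad ≈ 0.000189 rad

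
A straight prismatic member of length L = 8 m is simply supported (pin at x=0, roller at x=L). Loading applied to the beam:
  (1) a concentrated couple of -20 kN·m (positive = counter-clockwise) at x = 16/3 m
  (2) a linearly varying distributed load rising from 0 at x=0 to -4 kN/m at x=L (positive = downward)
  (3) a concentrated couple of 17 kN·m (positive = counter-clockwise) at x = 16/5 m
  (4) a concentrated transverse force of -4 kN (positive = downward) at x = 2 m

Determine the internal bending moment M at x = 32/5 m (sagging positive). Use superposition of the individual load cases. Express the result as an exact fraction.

Load 1 — applied couple M₀=-20 kN·m at a=16/3 m (b=L-a=8/3):
  M_1 = M₀x/L - M₀  [x>a] = (-20)·(32/5)/8 - (-20) = 4 kN·m
Load 2 — triangular load w₀=-4 kN/m (0→w₀ over full span):
  M_2 = w₀Lx/6 - w₀x³/(6L) = (-4)·8·(32/5)/6 - (-4)·(32/5)³/(6·8) = -1536/125 kN·m
Load 3 — applied couple M₀=17 kN·m at a=16/5 m (b=L-a=24/5):
  M_3 = M₀x/L - M₀  [x>a] = 17·(32/5)/8 - 17 = -17/5 kN·m
Load 4 — point force P=-4 kN at a=2 m (b=L-a=6):
  M_4 = Pa(L-x)/L  [x>a] = (-4)·2·(8-(32/5))/8 = -8/5 kN·m
Superposition: M = Σ M_i = -1661/125 kN·m ≈ -13.288000 kN·m

M(32/5) = -1661/125 kN·m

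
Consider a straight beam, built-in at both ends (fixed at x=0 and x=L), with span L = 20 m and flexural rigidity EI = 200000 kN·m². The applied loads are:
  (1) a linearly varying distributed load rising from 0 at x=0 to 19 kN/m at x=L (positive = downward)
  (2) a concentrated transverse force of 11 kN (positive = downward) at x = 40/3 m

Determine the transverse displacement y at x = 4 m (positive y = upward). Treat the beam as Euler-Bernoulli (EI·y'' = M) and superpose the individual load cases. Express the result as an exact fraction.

Load 1 — triangular load w₀=19 kN/m (0→w₀ over full span):
  y_1 = -w₀x²(L-x)²(x+2L)/(120LEI) = -19·4²·(20-4)²·(4+2·20)/(120·20·200000) = -1672/234375 m
Load 2 — point force P=11 kN at a=40/3 m (b=L-a=20/3):
  y_2 = -Pb²x²(3aL-(3a+b)x)/(6L³EI)  [x≤a] = -11·(20/3)²·4²·(3·(40/3)·20-(3·(40/3)+(20/3))·4)/(6·20³·200000) = -253/506250 m
Superposition: y = Σ y_i = -96613/12656250 m ≈ -0.007634 m

y(4) = -96613/12656250 m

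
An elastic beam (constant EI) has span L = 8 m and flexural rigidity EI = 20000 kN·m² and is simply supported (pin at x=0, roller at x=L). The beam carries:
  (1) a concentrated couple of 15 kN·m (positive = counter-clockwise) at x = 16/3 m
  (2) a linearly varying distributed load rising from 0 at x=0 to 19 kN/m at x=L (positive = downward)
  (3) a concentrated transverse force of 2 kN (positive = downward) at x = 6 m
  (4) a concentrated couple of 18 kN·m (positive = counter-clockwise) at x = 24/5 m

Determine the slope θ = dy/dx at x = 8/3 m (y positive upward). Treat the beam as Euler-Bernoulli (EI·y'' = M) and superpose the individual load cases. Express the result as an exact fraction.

Load 1 — applied couple M₀=15 kN·m at a=16/3 m (b=L-a=8/3):
  θ_1 = (M₀x²/(2L)+C₁)/EI  [x≤a] with C₁=M₀(3b²-L²)/(6L)=-40/3 = (15·(8/3)²/(2·8)+(-40/3))/20000 = -1/3000 rad
Load 2 — triangular load w₀=19 kN/m (0→w₀ over full span):
  θ_2 = -w₀(7L⁴-30L²x²+15x⁴)/(360LEI) = -19·(7·8⁴-30·8²·(8/3)²+15·(8/3)⁴)/(360·8·20000) = -3952/759375 rad
Load 3 — point force P=2 kN at a=6 m (b=L-a=2):
  θ_3 = -Pb(L²-b²-3x²)/(6LEI)  [x≤a] = -2·2·(8²-2²-3·(8/3)²)/(6·8·20000) = -29/180000 rad
Load 4 — applied couple M₀=18 kN·m at a=24/5 m (b=L-a=16/5):
  θ_4 = (M₀x²/(2L)+C₁)/EI  [x≤a] with C₁=M₀(3b²-L²)/(6L)=-312/25 = (18·(8/3)²/(2·8)+(-312/25))/20000 = -7/31250 rad
Superposition: θ = Σ θ_i = -719611/121500000 rad ≈ -0.005923 rad

θ(8/3) = -719611/121500000 rad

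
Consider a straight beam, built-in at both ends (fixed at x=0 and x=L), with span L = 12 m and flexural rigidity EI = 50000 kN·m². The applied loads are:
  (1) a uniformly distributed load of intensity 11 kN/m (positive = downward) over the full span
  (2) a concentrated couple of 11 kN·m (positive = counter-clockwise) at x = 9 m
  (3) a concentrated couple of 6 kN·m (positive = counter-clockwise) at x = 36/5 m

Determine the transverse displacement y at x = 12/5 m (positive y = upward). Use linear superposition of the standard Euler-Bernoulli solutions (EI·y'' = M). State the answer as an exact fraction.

Load 1 — uniform load w=11 kN/m over full span:
  y_1 = -wx²(L-x)²/(24EI) = -11·(12/5)²·(12-(12/5))²/(24·50000) = -9504/1953125 m
Load 2 — applied couple M₀=11 kN·m at a=9 m (b=L-a=3):
  y_2 = (R_Ax³/6 - M_Ax²/2)/EI  [x≤a] with R_A=33/32, M_A=55/16 = ((33/32)·(12/5)³/6 - (55/16)·(12/5)²/2)/50000 = -1881/12500000 m
Load 3 — applied couple M₀=6 kN·m at a=36/5 m (b=L-a=24/5):
  y_3 = (R_Ax³/6 - M_Ax²/2)/EI  [x≤a] with R_A=18/25, M_A=48/25 = ((18/25)·(12/5)³/6 - (48/25)·(12/5)²/2)/50000 = -756/9765625 m
Superposition: y = Σ y_i = -1591857/312500000 m ≈ -0.005094 m

y(12/5) = -1591857/312500000 m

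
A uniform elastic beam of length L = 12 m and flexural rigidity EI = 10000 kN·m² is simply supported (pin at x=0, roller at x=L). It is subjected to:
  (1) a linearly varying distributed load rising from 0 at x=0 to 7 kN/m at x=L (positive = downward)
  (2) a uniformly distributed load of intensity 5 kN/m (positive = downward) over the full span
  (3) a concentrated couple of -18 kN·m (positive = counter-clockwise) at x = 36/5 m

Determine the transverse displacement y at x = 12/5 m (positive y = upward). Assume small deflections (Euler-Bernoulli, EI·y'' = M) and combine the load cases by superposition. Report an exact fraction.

y(12/5) = -1262628/9765625 m

Load 1 — triangular load w₀=7 kN/m (0→w₀ over full span):
  y_1 = -w₀x(7L⁴-10L²x²+3x⁴)/(360LEI) = -7·(12/5)·(7·12⁴-10·12²·(12/5)²+3·(12/5)⁴)/(360·12·10000) = -520128/9765625 m
Load 2 — uniform load w=5 kN/m over full span:
  y_2 = -wx(L³-2Lx²+x³)/(24EI) = -5·(12/5)·(12³-2·12·(12/5)²+(12/5)³)/(24·10000) = -6264/78125 m
Load 3 — applied couple M₀=-18 kN·m at a=36/5 m (b=L-a=24/5):
  y_3 = (M₀x³/(6L)+C₁x)/EI  [x≤a] with C₁=M₀(3b²-L²)/(6L)=468/25 = ((-18)·(12/5)³/(6·12)+(468/25)·(12/5))/10000 = 324/78125 m
Superposition: y = Σ y_i = -1262628/9765625 m ≈ -0.129293 m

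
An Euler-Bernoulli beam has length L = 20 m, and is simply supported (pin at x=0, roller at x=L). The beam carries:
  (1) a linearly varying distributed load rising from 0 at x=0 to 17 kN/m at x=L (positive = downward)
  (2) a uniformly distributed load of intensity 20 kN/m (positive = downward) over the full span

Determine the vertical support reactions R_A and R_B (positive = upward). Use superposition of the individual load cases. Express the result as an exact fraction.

R_A = 770/3 kN, R_B = 940/3 kN

Load 1 — triangular load w₀=17 kN/m (0→w₀ over full span):
  R_A = w₀L/6 = 17·20/6 = 170/3 kN
  R_B = w₀L/3 = 17·20/3 = 340/3 kN
Load 2 — uniform load w=20 kN/m over full span:
  R_A = wL/2 = 20·20/2 = 200 kN
  R_B = wL/2 = 20·20/2 = 200 kN
Superposition: R_A = 770/3 kN, R_B = 940/3 kN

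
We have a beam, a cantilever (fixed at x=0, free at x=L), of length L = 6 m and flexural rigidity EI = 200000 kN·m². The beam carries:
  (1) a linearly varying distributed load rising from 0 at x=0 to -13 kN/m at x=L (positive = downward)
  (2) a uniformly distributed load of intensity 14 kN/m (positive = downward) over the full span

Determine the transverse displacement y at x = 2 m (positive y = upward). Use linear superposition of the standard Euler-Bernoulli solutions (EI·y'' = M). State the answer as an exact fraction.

Load 1 — triangular load w₀=-13 kN/m (0→w₀ over full span):
  y_1 = (w₀Lx³/12-w₀L²x²/6-w₀x⁵/(120L))/EI = ((-13)·6·2³/12-(-13)·6²·2²/6-(-13)·2⁵/(120·6))/200000 = 5863/4500000 m
Load 2 — uniform load w=14 kN/m over full span:
  y_2 = -wx²(x²-4Lx+6L²)/(24EI) = -14·2²·(2²-4·6·2+6·6²)/(24·200000) = -301/150000 m
Superposition: y = Σ y_i = -3167/4500000 m ≈ -0.000704 m

y(2) = -3167/4500000 m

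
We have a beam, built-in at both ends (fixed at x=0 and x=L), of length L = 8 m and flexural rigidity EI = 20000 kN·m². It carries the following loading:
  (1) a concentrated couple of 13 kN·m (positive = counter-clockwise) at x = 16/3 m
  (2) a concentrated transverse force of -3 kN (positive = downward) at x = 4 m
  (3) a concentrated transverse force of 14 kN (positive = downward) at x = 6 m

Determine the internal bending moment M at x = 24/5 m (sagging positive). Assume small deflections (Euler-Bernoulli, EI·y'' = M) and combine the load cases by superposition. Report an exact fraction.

Load 1 — applied couple M₀=13 kN·m at a=16/3 m (b=L-a=8/3):
  M_1 = R_Ax - M_A  [x≤a] with R_A=13/6, M_A=13/3 = (13/6)·(24/5) - (13/3) = 91/15 kN·m
Load 2 — point force P=-3 kN at a=4 m (b=L-a=4):
  M_2 = Pa²(a+3b)(L-x)/L³ - Pa²b/L²  [x>a] = (-3)·4²·(4+3·4)·(8-(24/5))/8³ - (-3)·4²·4/8² = -9/5 kN·m
Load 3 — point force P=14 kN at a=6 m (b=L-a=2):
  M_3 = Pb²(3a+b)x/L³ - Pab²/L²  [x≤a] = 14·2²·(3·6+2)·(24/5)/8³ - 14·6·2²/8² = 21/4 kN·m
Superposition: M = Σ M_i = 571/60 kN·m ≈ 9.516667 kN·m

M(24/5) = 571/60 kN·m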